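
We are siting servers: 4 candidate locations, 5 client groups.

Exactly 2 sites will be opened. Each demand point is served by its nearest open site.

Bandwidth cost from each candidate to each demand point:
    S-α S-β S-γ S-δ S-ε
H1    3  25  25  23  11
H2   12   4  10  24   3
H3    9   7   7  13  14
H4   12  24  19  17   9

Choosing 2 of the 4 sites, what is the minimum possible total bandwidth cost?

Open {H2, H3}.
  S-α→H3 9, S-β→H2 4, S-γ→H3 7, S-δ→H3 13, S-ε→H2 3  ⇒ total 36.
Compare {H1, H3}: total 41.
Compare {H1, H2}: total 43.
No size-2 selection does better; minimum is 36.

36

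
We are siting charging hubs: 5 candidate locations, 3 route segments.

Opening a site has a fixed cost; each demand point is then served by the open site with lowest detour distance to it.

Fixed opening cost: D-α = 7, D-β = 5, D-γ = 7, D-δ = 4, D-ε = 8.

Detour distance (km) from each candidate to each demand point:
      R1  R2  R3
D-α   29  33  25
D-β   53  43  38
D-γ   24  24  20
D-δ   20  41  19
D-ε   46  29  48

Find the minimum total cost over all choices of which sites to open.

Open {D-γ, D-δ}: assign each demand point to its cheapest open site.
  R1→D-δ 20, R2→D-γ 24, R3→D-δ 19
  detour distance 63, fixed 11 → total 74.
Compare {D-γ}: detour distance 68 + fixed 7 = 75.
Compare {D-β, D-γ, D-δ}: detour distance 63 + fixed 16 = 79.
Compare {D-β, D-γ}: detour distance 68 + fixed 12 = 80.
All other subsets cost ≥ 75. Minimum total cost: 74.

74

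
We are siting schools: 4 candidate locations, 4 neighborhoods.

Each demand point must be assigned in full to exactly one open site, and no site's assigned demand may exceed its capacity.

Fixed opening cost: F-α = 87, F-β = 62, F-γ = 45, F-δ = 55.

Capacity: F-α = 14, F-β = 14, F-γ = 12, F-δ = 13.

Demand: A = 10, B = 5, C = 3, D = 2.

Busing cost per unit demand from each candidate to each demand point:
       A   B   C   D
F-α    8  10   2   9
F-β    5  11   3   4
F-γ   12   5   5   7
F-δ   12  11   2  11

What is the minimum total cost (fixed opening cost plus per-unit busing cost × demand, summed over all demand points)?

205

Open {F-β, F-γ}; cheapest assignment that respects the capacities:
  F-β (cap 14, load 13): A, C — cost 10×5 + 3×3 = 59
  F-γ (cap 12, load 7): B, D — cost 5×5 + 2×7 = 39
  Shipping 98, fixed 107 → total 205.
  Any other capacity-feasible assignment to {F-β, F-γ} ships for at least 98.
Compare {F-β, F-δ}: its best feasible assignment gives total 236.
Compare {F-β, F-γ, F-δ}: its best feasible assignment gives total 251.
Every other set of open sites that can feasibly serve all demand totals ≥ 236 even under its best assignment. Minimum: 205.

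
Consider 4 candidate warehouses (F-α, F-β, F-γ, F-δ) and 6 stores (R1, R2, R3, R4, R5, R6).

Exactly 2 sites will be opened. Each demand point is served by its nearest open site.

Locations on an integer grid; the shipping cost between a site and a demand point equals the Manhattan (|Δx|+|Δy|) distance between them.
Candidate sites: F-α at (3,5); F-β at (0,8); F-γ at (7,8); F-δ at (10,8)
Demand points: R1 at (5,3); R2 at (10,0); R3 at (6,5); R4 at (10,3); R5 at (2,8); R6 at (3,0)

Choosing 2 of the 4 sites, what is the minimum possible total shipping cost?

Open {F-α, F-δ}.
  R1→F-α 4, R2→F-δ 8, R3→F-α 3, R4→F-δ 5, R5→F-α 4, R6→F-α 5  ⇒ total 29.
Compare {F-α, F-β}: total 35.
Compare {F-α, F-γ}: total 35.
No size-2 selection does better; minimum is 29.

29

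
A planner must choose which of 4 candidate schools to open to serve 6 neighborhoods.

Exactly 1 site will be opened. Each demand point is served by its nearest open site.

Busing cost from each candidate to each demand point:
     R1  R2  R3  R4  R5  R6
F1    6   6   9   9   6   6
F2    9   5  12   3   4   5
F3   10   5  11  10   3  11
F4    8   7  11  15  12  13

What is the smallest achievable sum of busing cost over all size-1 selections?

Open {F2}.
  R1→F2 9, R2→F2 5, R3→F2 12, R4→F2 3, R5→F2 4, R6→F2 5  ⇒ total 38.
Compare {F1}: total 42.
Compare {F3}: total 50.
No size-1 selection does better; minimum is 38.

38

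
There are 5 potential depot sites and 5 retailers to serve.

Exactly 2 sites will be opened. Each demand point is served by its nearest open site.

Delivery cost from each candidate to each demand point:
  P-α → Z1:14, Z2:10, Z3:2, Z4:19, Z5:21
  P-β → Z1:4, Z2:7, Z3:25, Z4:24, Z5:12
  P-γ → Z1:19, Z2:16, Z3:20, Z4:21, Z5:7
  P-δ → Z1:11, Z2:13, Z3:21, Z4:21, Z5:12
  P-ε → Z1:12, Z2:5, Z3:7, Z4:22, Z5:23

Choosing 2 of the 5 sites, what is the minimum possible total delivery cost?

44

Open {P-α, P-β}.
  Z1→P-β 4, Z2→P-β 7, Z3→P-α 2, Z4→P-α 19, Z5→P-β 12  ⇒ total 44.
Compare {P-β, P-ε}: total 50.
Compare {P-α, P-γ}: total 52.
No size-2 selection does better; minimum is 44.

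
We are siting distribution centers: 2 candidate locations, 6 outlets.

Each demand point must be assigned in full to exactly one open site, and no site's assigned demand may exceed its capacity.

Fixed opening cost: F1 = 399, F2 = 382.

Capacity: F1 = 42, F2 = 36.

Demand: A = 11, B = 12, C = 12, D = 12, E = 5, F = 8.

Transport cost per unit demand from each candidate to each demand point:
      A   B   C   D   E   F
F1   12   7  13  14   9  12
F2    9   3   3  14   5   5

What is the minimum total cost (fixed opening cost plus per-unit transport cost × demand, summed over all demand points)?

Open {F1, F2}; cheapest assignment that respects the capacities:
  F1 (cap 42, load 24): B, D — cost 12×7 + 12×14 = 252
  F2 (cap 36, load 36): A, C, E, F — cost 11×9 + 12×3 + 5×5 + 8×5 = 200
  Shipping 452, fixed 781 → total 1233.
  Any other capacity-feasible assignment to {F1, F2} ships for at least 452.
Total demand is 60 and no other set of sites has combined capacity ≥ 60, so {F1, F2} is the only feasible choice of open sites. Minimum: 1233.

1233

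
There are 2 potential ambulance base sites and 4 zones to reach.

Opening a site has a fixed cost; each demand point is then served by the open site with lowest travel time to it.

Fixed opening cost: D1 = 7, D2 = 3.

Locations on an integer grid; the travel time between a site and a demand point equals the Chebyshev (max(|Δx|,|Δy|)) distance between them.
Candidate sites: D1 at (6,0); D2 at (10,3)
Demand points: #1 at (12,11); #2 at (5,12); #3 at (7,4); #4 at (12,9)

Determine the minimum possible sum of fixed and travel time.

Open {D2}: assign each demand point to its cheapest open site.
  #1→D2 8, #2→D2 9, #3→D2 3, #4→D2 6
  travel time 26, fixed 3 → total 29.
Compare {D1, D2}: travel time 26 + fixed 10 = 36.
Compare {D1}: travel time 36 + fixed 7 = 43.

29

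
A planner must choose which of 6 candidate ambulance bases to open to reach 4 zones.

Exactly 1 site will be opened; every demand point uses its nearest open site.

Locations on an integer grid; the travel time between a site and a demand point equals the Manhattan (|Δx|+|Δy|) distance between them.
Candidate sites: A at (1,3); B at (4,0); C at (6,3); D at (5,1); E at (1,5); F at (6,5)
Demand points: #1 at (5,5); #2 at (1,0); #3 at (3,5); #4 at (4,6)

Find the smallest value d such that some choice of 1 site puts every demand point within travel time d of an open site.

5

Open {E}.
  Farthest demand point is #2 at travel time 5 (to E); all others are ≤ 5.
With {A} the worst case is 6.
With {B} the worst case is 6.
No size-1 selection achieves below 5.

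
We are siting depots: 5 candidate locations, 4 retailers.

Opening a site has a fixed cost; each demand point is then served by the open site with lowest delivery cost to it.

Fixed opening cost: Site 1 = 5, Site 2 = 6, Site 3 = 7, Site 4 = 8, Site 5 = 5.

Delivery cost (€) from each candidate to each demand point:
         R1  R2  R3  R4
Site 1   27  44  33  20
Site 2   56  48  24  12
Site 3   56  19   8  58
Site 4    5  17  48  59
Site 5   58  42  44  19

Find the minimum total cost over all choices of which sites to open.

Open {Site 2, Site 3, Site 4}: assign each demand point to its cheapest open site.
  R1→Site 4 5, R2→Site 4 17, R3→Site 3 8, R4→Site 2 12
  delivery cost 42, fixed 21 → total 63.
Compare {Site 1, Site 2, Site 3, Site 4}: delivery cost 42 + fixed 26 = 68.
Compare {Site 2, Site 3, Site 4, Site 5}: delivery cost 42 + fixed 26 = 68.
Compare {Site 3, Site 4, Site 5}: delivery cost 49 + fixed 20 = 69.
All other subsets cost ≥ 68. Minimum total cost: 63.

63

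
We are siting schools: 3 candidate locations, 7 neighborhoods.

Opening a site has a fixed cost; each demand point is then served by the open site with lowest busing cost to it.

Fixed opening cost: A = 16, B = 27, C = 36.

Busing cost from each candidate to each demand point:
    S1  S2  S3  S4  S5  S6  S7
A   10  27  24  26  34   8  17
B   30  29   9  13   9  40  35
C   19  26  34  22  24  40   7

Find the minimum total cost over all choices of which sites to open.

136

Open {A, B}: assign each demand point to its cheapest open site.
  S1→A 10, S2→A 27, S3→B 9, S4→B 13, S5→B 9, S6→A 8, S7→A 17
  busing cost 93, fixed 43 → total 136.
Compare {A, B, C}: busing cost 82 + fixed 79 = 161.
Compare {A}: busing cost 146 + fixed 16 = 162.
Compare {A, C}: busing cost 121 + fixed 52 = 173.
All other subsets cost ≥ 161. Minimum total cost: 136.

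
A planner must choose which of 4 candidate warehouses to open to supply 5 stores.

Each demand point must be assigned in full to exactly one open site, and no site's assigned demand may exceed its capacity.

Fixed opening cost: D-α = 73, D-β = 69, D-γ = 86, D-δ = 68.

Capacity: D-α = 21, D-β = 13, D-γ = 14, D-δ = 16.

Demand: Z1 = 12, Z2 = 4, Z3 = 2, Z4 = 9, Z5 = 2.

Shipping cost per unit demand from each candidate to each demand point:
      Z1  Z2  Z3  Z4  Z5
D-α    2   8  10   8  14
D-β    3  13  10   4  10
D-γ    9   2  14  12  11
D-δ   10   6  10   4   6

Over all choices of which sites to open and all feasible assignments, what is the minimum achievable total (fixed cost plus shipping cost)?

Open {D-α, D-δ}; cheapest assignment that respects the capacities:
  D-α (cap 21, load 14): Z1, Z3 — cost 12×2 + 2×10 = 44
  D-δ (cap 16, load 15): Z2, Z4, Z5 — cost 4×6 + 9×4 + 2×6 = 72
  Shipping 116, fixed 141 → total 257.
  Any other capacity-feasible assignment to {D-α, D-δ} ships for at least 116.
Compare {D-α, D-β}: its best feasible assignment gives total 274.
Compare {D-α, D-γ}: its best feasible assignment gives total 313.
Every other set of open sites that can feasibly serve all demand totals ≥ 274 even under its best assignment. Minimum: 257.

257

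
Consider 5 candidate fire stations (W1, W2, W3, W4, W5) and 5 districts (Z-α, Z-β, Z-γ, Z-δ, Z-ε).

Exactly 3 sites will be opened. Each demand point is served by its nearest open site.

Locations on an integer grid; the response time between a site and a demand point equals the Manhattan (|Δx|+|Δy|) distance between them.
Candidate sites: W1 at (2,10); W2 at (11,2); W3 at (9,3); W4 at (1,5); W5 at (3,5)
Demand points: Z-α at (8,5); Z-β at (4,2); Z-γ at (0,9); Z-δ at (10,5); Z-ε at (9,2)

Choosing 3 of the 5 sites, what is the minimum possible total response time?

Open {W1, W3, W5}.
  Z-α→W3 3, Z-β→W5 4, Z-γ→W1 3, Z-δ→W3 3, Z-ε→W3 1  ⇒ total 14.
Compare {W1, W2, W3}: total 16.
Compare {W1, W3, W4}: total 16.
No size-3 selection does better; minimum is 14.

14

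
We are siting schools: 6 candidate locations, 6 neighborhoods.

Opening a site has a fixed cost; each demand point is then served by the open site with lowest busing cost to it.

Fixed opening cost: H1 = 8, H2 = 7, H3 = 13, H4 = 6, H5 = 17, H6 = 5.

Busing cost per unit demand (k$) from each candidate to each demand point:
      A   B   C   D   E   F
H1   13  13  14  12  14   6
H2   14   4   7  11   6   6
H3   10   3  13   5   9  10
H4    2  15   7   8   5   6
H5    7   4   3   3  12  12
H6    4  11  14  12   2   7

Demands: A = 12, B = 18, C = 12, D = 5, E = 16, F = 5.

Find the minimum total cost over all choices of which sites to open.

232

Open {H3, H4, H5, H6}: assign each demand point to its cheapest open site.
  A→H4 12×2=24, B→H3 18×3=54, C→H5 12×3=36, D→H5 5×3=15, E→H6 16×2=32, F→H4 5×6=30
  busing cost 191, fixed 41 → total 232.
Compare {H4, H5, H6}: busing cost 209 + fixed 28 = 237.
Compare {H2, H3, H4, H5, H6}: busing cost 191 + fixed 48 = 239.
Compare {H1, H3, H4, H5, H6}: busing cost 191 + fixed 49 = 240.
All other subsets cost ≥ 237. Minimum total cost: 232.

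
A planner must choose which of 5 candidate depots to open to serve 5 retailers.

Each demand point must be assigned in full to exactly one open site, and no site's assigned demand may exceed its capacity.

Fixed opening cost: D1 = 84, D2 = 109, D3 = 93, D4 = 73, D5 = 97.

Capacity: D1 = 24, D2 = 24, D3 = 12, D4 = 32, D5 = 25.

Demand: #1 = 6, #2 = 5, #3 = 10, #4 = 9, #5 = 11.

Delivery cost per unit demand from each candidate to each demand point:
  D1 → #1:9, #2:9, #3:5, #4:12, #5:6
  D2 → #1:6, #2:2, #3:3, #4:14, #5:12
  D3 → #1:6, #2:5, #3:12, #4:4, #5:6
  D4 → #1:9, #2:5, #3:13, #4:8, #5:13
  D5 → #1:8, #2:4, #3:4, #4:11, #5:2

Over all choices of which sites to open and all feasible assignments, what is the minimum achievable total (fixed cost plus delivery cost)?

383

Open {D4, D5}; cheapest assignment that respects the capacities:
  D4 (cap 32, load 20): #1, #2, #4 — cost 6×9 + 5×5 + 9×8 = 151
  D5 (cap 25, load 21): #3, #5 — cost 10×4 + 11×2 = 62
  Shipping 213, fixed 170 → total 383.
  Any other capacity-feasible assignment to {D4, D5} ships for at least 213.
Compare {D2, D5}: its best feasible assignment gives total 403.
Compare {D1, D4}: its best feasible assignment gives total 424.
Every other set of open sites that can feasibly serve all demand totals ≥ 403 even under its best assignment. Minimum: 383.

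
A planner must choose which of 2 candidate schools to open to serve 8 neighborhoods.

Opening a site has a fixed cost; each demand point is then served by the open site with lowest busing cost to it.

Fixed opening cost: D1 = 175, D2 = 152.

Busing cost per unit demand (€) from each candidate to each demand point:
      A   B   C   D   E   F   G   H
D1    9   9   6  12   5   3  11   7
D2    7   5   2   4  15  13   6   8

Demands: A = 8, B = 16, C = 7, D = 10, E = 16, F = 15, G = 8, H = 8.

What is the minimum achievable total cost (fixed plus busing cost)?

746

Open {D1, D2}: assign each demand point to its cheapest open site.
  A→D2 8×7=56, B→D2 16×5=80, C→D2 7×2=14, D→D2 10×4=40, E→D1 16×5=80, F→D1 15×3=45, G→D2 8×6=48, H→D1 8×7=56
  busing cost 419, fixed 327 → total 746.
Compare {D1}: busing cost 647 + fixed 175 = 822.
Compare {D2}: busing cost 737 + fixed 152 = 889.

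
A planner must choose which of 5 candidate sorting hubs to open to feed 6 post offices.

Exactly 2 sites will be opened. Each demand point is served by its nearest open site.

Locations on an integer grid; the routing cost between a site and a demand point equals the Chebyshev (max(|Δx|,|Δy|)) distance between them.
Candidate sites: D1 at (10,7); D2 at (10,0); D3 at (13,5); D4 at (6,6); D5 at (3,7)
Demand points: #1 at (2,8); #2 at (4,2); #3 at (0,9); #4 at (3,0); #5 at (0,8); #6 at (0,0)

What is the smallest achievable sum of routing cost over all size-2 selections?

23

Open {D4, D5}.
  #1→D5 1, #2→D4 4, #3→D5 3, #4→D4 6, #5→D5 3, #6→D4 6  ⇒ total 23.
Compare {D1, D5}: total 26.
Compare {D2, D5}: total 26.
No size-2 selection does better; minimum is 23.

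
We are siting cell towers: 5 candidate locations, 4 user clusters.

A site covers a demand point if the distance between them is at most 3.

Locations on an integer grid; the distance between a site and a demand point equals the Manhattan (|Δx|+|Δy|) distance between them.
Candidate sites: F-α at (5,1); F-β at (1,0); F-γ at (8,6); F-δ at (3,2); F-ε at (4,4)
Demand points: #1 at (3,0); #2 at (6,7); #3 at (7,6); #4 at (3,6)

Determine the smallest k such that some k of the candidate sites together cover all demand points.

Coverage sets (demand points within 3 of each site):
  F-α: {#1}
  F-β: {#1}
  F-γ: {#2, #3}
  F-δ: {#1}
  F-ε: {#4}
No 2 sites suffice: every size-2 union leaves at least one demand point uncovered.
But {F-α, F-γ, F-ε} covers everything, so the minimum is 3.

3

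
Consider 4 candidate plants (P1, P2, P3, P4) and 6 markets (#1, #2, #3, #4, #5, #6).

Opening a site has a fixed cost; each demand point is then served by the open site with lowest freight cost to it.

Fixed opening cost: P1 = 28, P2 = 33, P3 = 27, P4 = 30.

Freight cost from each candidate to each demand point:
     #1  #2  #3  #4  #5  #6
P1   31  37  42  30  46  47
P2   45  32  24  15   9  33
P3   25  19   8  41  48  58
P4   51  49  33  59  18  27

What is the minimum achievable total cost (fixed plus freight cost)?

Open {P2, P3}: assign each demand point to its cheapest open site.
  #1→P3 25, #2→P3 19, #3→P3 8, #4→P2 15, #5→P2 9, #6→P2 33
  freight cost 109, fixed 60 → total 169.
Compare {P2}: freight cost 158 + fixed 33 = 191.
Compare {P2, P3, P4}: freight cost 103 + fixed 90 = 193.
Compare {P3, P4}: freight cost 138 + fixed 57 = 195.
All other subsets cost ≥ 191. Minimum total cost: 169.

169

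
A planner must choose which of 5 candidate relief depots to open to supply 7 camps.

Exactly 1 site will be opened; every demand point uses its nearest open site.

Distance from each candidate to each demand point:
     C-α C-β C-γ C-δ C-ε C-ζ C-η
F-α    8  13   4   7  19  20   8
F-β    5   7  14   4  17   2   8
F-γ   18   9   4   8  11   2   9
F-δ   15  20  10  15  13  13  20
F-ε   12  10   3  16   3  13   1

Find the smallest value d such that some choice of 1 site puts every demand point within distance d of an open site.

16

Open {F-ε}.
  Farthest demand point is C-δ at distance 16 (to F-ε); all others are ≤ 16.
With {F-β} the worst case is 17.
With {F-γ} the worst case is 18.
No size-1 selection achieves below 16.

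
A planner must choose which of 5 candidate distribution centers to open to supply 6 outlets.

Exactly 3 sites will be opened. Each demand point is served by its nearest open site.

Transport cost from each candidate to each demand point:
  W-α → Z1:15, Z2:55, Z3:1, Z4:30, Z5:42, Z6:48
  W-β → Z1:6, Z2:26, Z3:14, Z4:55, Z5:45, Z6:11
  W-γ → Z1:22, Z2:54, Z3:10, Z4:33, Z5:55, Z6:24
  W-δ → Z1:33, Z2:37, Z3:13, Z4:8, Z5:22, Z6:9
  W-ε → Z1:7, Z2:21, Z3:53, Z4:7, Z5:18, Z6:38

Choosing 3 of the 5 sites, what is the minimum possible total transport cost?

63

Open {W-α, W-δ, W-ε}.
  Z1→W-ε 7, Z2→W-ε 21, Z3→W-α 1, Z4→W-ε 7, Z5→W-ε 18, Z6→W-δ 9  ⇒ total 63.
Compare {W-α, W-β, W-ε}: total 64.
Compare {W-α, W-β, W-δ}: total 72.
No size-3 selection does better; minimum is 63.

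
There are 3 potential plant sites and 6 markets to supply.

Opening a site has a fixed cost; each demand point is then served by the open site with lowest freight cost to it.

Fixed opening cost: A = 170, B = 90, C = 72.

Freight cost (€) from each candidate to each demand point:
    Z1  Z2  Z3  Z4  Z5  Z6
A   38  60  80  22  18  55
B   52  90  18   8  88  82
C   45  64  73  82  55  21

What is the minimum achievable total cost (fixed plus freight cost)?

Open {B, C}: assign each demand point to its cheapest open site.
  Z1→C 45, Z2→C 64, Z3→B 18, Z4→B 8, Z5→C 55, Z6→C 21
  freight cost 211, fixed 162 → total 373.
Compare {C}: freight cost 340 + fixed 72 = 412.
Compare {B}: freight cost 338 + fixed 90 = 428.
Compare {A}: freight cost 273 + fixed 170 = 443.
All other subsets cost ≥ 412. Minimum total cost: 373.

373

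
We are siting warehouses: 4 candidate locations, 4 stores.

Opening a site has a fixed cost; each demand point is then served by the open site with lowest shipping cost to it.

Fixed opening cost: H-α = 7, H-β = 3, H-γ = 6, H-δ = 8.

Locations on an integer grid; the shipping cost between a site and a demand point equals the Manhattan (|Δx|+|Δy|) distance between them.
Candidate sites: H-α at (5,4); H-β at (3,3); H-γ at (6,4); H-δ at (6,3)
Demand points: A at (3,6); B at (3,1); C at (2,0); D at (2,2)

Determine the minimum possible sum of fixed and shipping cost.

Open {H-β}: assign each demand point to its cheapest open site.
  A→H-β 3, B→H-β 2, C→H-β 4, D→H-β 2
  shipping cost 11, fixed 3 → total 14.
Compare {H-β, H-γ}: shipping cost 11 + fixed 9 = 20.
Compare {H-α, H-β}: shipping cost 11 + fixed 10 = 21.
Compare {H-β, H-δ}: shipping cost 11 + fixed 11 = 22.
All other subsets cost ≥ 20. Minimum total cost: 14.

14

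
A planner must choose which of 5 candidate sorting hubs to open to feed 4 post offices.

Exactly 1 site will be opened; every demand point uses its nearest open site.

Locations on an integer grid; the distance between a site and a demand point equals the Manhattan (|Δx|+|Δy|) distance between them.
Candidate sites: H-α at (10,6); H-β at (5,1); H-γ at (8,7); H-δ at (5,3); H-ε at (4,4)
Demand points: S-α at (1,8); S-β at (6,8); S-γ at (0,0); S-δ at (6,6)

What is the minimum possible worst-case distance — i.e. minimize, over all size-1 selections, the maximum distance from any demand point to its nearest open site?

Open {H-ε}.
  Farthest demand point is S-γ at distance 8 (to H-ε); all others are ≤ 8.
With {H-δ} the worst case is 9.
With {H-β} the worst case is 11.
No size-1 selection achieves below 8.

8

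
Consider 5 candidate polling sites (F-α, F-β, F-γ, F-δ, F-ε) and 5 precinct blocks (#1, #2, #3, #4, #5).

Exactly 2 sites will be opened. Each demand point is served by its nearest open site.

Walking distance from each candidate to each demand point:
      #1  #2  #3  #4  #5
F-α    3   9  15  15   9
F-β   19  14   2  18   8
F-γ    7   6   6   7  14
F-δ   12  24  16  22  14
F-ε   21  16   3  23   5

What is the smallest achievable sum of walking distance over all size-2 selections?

28

Open {F-γ, F-ε}.
  #1→F-γ 7, #2→F-γ 6, #3→F-ε 3, #4→F-γ 7, #5→F-ε 5  ⇒ total 28.
Compare {F-β, F-γ}: total 30.
Compare {F-α, F-γ}: total 31.
No size-2 selection does better; minimum is 28.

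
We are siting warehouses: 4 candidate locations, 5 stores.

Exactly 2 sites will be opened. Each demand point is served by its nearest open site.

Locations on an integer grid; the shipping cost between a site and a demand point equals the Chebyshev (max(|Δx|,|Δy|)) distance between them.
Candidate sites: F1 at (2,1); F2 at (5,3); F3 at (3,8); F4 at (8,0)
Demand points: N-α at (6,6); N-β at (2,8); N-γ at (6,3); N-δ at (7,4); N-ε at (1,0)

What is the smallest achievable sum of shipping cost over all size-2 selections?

11

Open {F2, F3}.
  N-α→F2 3, N-β→F3 1, N-γ→F2 1, N-δ→F2 2, N-ε→F2 4  ⇒ total 11.
Compare {F1, F2}: total 12.
Compare {F1, F3}: total 13.
No size-2 selection does better; minimum is 11.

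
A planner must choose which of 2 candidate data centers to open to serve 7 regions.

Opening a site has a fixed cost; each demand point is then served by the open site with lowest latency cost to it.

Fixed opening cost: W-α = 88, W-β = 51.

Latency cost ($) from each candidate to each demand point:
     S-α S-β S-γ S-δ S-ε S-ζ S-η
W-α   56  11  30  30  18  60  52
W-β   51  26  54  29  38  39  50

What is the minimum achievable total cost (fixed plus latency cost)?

Open {W-β}: assign each demand point to its cheapest open site.
  S-α→W-β 51, S-β→W-β 26, S-γ→W-β 54, S-δ→W-β 29, S-ε→W-β 38, S-ζ→W-β 39, S-η→W-β 50
  latency cost 287, fixed 51 → total 338.
Compare {W-α}: latency cost 257 + fixed 88 = 345.
Compare {W-α, W-β}: latency cost 228 + fixed 139 = 367.

338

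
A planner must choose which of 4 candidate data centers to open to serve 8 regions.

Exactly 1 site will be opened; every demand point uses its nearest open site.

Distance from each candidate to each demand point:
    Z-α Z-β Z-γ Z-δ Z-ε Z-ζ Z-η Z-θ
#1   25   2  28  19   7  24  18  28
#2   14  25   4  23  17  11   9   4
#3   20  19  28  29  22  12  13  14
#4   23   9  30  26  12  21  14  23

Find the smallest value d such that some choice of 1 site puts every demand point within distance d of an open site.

Open {#2}.
  Farthest demand point is Z-β at distance 25 (to #2); all others are ≤ 25.
With {#1} the worst case is 28.
With {#3} the worst case is 29.
No size-1 selection achieves below 25.

25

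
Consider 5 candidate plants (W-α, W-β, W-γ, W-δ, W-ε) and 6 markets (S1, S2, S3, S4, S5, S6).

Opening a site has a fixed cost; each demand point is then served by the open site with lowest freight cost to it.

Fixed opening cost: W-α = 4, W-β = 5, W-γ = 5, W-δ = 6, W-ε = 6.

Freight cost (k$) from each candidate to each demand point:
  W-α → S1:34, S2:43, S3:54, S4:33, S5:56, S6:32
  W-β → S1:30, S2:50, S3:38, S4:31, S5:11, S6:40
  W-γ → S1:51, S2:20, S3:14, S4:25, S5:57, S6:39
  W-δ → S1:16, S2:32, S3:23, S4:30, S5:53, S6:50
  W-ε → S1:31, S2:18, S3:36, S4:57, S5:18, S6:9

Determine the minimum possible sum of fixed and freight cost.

115

Open {W-β, W-γ, W-δ, W-ε}: assign each demand point to its cheapest open site.
  S1→W-δ 16, S2→W-ε 18, S3→W-γ 14, S4→W-γ 25, S5→W-β 11, S6→W-ε 9
  freight cost 93, fixed 22 → total 115.
Compare {W-γ, W-δ, W-ε}: freight cost 100 + fixed 17 = 117.
Compare {W-α, W-β, W-γ, W-δ, W-ε}: freight cost 93 + fixed 26 = 119.
Compare {W-α, W-γ, W-δ, W-ε}: freight cost 100 + fixed 21 = 121.
All other subsets cost ≥ 117. Minimum total cost: 115.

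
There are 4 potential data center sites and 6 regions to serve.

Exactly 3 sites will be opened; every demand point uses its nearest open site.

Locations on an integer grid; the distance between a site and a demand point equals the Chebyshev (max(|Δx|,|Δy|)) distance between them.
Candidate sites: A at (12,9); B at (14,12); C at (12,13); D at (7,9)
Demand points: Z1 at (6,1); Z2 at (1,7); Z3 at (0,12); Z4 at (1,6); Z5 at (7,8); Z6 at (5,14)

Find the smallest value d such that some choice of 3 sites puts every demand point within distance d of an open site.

8

Open {A, B, D}.
  Farthest demand point is Z1 at distance 8 (to A); all others are ≤ 8.
With {A, C, D} the worst case is 8.
With {B, C, D} the worst case is 8.
No size-3 selection achieves below 8.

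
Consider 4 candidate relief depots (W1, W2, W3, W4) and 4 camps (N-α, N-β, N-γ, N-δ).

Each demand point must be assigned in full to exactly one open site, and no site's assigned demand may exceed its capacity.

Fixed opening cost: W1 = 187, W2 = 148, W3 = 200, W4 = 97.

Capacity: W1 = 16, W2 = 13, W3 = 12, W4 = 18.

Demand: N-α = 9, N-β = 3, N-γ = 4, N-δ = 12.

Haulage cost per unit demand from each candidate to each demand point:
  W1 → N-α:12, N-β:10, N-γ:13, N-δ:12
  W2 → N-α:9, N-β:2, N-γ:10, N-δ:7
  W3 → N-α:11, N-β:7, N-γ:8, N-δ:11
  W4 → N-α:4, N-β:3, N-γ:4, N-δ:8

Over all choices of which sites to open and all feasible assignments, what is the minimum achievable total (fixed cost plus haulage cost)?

Open {W2, W4}; cheapest assignment that respects the capacities:
  W2 (cap 13, load 12): N-δ — cost 12×7 = 84
  W4 (cap 18, load 16): N-α, N-β, N-γ — cost 9×4 + 3×3 + 4×4 = 61
  Shipping 145, fixed 245 → total 390.
  Any other capacity-feasible assignment to {W2, W4} ships for at least 145.
Compare {W1, W4}: its best feasible assignment gives total 489.
Compare {W3, W4}: its best feasible assignment gives total 490.
Every other set of open sites that can feasibly serve all demand totals ≥ 489 even under its best assignment. Minimum: 390.

390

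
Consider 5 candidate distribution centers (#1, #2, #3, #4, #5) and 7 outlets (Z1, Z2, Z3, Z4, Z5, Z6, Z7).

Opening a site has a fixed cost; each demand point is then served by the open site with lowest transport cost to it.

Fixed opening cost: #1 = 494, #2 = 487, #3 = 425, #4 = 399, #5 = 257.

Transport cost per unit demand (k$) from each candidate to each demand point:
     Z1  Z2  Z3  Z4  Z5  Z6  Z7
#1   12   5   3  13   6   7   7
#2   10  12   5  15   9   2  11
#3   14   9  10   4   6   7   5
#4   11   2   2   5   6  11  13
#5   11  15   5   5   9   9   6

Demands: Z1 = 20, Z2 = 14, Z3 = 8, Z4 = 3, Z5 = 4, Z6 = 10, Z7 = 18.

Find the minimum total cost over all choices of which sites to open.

Open {#5}: assign each demand point to its cheapest open site.
  Z1→#5 20×11=220, Z2→#5 14×15=210, Z3→#5 8×5=40, Z4→#5 3×5=15, Z5→#5 4×9=36, Z6→#5 10×9=90, Z7→#5 18×6=108
  transport cost 719, fixed 257 → total 976.
Compare {#4}: transport cost 647 + fixed 399 = 1046.
Compare {#1}: transport cost 593 + fixed 494 = 1087.
Compare {#3}: transport cost 682 + fixed 425 = 1107.
All other subsets cost ≥ 1046. Minimum total cost: 976.

976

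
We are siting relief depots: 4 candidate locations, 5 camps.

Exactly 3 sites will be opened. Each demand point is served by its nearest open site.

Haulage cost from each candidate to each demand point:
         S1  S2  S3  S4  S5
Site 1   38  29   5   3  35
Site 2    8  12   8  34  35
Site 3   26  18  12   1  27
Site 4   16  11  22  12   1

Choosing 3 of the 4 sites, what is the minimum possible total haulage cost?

Open {Site 1, Site 2, Site 4}.
  S1→Site 2 8, S2→Site 4 11, S3→Site 1 5, S4→Site 1 3, S5→Site 4 1  ⇒ total 28.
Compare {Site 2, Site 3, Site 4}: total 29.
Compare {Site 1, Site 3, Site 4}: total 34.
No size-3 selection does better; minimum is 28.

28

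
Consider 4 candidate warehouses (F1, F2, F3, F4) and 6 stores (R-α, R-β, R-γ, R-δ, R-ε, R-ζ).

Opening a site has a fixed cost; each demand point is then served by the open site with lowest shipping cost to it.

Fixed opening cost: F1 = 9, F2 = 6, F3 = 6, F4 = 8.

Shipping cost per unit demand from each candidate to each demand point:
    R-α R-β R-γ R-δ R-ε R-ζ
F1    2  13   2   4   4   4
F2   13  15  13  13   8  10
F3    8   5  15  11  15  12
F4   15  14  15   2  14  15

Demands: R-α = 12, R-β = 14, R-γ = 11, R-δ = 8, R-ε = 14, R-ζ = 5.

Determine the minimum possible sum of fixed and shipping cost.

231

Open {F1, F3, F4}: assign each demand point to its cheapest open site.
  R-α→F1 12×2=24, R-β→F3 14×5=70, R-γ→F1 11×2=22, R-δ→F4 8×2=16, R-ε→F1 14×4=56, R-ζ→F1 5×4=20
  shipping cost 208, fixed 23 → total 231.
Compare {F1, F2, F3, F4}: shipping cost 208 + fixed 29 = 237.
Compare {F1, F3}: shipping cost 224 + fixed 15 = 239.
Compare {F1, F2, F3}: shipping cost 224 + fixed 21 = 245.
All other subsets cost ≥ 237. Minimum total cost: 231.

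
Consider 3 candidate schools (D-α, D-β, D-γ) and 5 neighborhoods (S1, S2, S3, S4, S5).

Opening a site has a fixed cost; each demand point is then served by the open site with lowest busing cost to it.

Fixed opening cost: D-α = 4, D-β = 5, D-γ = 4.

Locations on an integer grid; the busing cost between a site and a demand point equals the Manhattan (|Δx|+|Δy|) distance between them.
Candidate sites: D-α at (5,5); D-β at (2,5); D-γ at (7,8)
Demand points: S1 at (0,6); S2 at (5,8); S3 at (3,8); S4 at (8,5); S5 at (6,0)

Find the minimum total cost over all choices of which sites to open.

Open {D-α}: assign each demand point to its cheapest open site.
  S1→D-α 6, S2→D-α 3, S3→D-α 5, S4→D-α 3, S5→D-α 6
  busing cost 23, fixed 4 → total 27.
Compare {D-α, D-β}: busing cost 19 + fixed 9 = 28.
Compare {D-α, D-γ}: busing cost 21 + fixed 8 = 29.
Compare {D-β, D-γ}: busing cost 22 + fixed 9 = 31.
All other subsets cost ≥ 28. Minimum total cost: 27.

27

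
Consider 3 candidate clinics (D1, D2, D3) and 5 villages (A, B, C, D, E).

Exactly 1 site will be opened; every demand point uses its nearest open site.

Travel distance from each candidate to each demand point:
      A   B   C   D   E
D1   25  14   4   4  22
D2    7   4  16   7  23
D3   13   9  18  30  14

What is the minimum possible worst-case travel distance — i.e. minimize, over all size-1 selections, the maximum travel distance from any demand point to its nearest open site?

Open {D2}.
  Farthest demand point is E at travel distance 23 (to D2); all others are ≤ 23.
With {D1} the worst case is 25.
With {D3} the worst case is 30.
No size-1 selection achieves below 23.

23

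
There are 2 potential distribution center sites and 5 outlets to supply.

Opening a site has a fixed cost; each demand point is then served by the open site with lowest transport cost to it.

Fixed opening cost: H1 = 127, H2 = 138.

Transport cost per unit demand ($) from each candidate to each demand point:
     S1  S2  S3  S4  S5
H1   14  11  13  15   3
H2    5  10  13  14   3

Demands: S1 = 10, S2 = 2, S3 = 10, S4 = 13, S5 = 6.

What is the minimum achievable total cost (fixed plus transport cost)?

538

Open {H2}: assign each demand point to its cheapest open site.
  S1→H2 10×5=50, S2→H2 2×10=20, S3→H2 10×13=130, S4→H2 13×14=182, S5→H2 6×3=18
  transport cost 400, fixed 138 → total 538.
Compare {H1}: transport cost 505 + fixed 127 = 632.
Compare {H1, H2}: transport cost 400 + fixed 265 = 665.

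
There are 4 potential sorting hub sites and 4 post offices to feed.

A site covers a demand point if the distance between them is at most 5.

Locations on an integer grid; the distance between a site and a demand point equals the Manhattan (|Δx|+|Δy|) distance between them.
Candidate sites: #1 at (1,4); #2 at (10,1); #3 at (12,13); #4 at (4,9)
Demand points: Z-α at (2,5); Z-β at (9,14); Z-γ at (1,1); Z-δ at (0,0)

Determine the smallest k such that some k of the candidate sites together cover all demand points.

Coverage sets (demand points within 5 of each site):
  #1: {Z-α, Z-γ, Z-δ}
  #2: {}
  #3: {Z-β}
  #4: {}
No single site covers all 4 demand points.
But {#1, #3} covers everything, so the minimum is 2.

2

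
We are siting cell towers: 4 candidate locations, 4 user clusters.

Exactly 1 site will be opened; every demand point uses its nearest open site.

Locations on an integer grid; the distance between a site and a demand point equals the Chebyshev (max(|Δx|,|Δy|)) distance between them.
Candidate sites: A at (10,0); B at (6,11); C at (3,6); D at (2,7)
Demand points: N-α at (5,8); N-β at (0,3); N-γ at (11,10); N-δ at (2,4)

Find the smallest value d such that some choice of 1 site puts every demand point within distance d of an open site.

Open {B}.
  Farthest demand point is N-β at distance 8 (to B); all others are ≤ 8.
With {C} the worst case is 8.
With {D} the worst case is 9.
No size-1 selection achieves below 8.

8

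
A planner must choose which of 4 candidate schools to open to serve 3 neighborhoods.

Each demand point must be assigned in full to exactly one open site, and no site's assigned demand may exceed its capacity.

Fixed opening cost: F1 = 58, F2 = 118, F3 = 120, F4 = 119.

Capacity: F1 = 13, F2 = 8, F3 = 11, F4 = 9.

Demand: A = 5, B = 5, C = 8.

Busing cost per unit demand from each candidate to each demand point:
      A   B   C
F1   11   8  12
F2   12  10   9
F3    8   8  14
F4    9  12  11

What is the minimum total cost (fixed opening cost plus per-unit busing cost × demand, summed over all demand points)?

343

Open {F1, F2}; cheapest assignment that respects the capacities:
  F1 (cap 13, load 10): A, B — cost 5×11 + 5×8 = 95
  F2 (cap 8, load 8): C — cost 8×9 = 72
  Shipping 167, fixed 176 → total 343.
  Any other capacity-feasible assignment to {F1, F2} ships for at least 167.
Compare {F1, F3}: its best feasible assignment gives total 354.
Compare {F1, F4}: its best feasible assignment gives total 358.
Every other set of open sites that can feasibly serve all demand totals ≥ 354 even under its best assignment. Minimum: 343.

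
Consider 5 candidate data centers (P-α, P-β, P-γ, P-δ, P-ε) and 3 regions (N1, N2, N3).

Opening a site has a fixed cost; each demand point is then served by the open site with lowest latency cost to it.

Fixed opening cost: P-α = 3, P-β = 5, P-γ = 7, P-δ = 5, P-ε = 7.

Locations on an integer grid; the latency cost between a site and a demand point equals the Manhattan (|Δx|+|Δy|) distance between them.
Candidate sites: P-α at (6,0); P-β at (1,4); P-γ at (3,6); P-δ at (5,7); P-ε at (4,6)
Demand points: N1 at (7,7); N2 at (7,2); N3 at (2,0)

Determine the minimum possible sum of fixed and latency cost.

17

Open {P-α, P-δ}: assign each demand point to its cheapest open site.
  N1→P-δ 2, N2→P-α 3, N3→P-α 4
  latency cost 9, fixed 8 → total 17.
Compare {P-α}: latency cost 15 + fixed 3 = 18.
Compare {P-α, P-ε}: latency cost 11 + fixed 10 = 21.
Compare {P-α, P-γ}: latency cost 12 + fixed 10 = 22.
All other subsets cost ≥ 18. Minimum total cost: 17.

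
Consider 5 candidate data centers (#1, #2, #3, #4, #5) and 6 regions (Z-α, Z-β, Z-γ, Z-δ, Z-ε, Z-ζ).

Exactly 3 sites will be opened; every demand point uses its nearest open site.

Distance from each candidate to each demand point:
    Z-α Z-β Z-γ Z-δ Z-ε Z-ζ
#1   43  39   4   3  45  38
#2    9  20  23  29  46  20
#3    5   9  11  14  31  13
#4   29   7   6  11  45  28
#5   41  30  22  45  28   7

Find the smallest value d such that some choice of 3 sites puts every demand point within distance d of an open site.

Open {#1, #2, #5}.
  Farthest demand point is Z-ε at distance 28 (to #5); all others are ≤ 28.
With {#1, #3, #5} the worst case is 28.
With {#2, #3, #5} the worst case is 28.
No size-3 selection achieves below 28.

28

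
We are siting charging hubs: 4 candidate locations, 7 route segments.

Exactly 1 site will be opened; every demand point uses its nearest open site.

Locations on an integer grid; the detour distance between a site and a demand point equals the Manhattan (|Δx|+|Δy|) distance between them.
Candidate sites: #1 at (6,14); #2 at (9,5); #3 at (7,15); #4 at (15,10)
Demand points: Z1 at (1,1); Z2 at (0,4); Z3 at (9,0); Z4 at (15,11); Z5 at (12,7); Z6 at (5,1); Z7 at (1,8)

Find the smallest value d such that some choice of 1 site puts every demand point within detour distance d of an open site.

12

Open {#2}.
  Farthest demand point is Z1 at detour distance 12 (to #2); all others are ≤ 12.
With {#1} the worst case is 18.
With {#3} the worst case is 20.
No size-1 selection achieves below 12.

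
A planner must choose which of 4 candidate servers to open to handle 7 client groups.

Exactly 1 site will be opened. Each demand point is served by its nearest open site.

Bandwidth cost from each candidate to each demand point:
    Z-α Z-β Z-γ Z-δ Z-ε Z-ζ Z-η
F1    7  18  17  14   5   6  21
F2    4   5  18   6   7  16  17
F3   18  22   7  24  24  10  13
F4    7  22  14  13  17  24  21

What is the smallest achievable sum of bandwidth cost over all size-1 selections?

Open {F2}.
  Z-α→F2 4, Z-β→F2 5, Z-γ→F2 18, Z-δ→F2 6, Z-ε→F2 7, Z-ζ→F2 16, Z-η→F2 17  ⇒ total 73.
Compare {F1}: total 88.
Compare {F3}: total 118.
No size-1 selection does better; minimum is 73.

73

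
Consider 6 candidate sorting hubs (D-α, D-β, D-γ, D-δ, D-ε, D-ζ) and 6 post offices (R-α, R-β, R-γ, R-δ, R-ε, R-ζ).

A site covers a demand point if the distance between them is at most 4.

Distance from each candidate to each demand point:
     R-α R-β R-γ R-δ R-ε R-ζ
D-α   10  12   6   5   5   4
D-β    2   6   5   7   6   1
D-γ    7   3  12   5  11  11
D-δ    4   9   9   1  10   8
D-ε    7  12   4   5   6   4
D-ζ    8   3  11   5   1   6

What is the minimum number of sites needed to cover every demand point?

Coverage sets (demand points within 4 of each site):
  D-α: {R-ζ}
  D-β: {R-α, R-ζ}
  D-γ: {R-β}
  D-δ: {R-α, R-δ}
  D-ε: {R-γ, R-ζ}
  D-ζ: {R-β, R-ε}
No 2 sites suffice: every size-2 union leaves at least one demand point uncovered.
But {D-δ, D-ε, D-ζ} covers everything, so the minimum is 3.

3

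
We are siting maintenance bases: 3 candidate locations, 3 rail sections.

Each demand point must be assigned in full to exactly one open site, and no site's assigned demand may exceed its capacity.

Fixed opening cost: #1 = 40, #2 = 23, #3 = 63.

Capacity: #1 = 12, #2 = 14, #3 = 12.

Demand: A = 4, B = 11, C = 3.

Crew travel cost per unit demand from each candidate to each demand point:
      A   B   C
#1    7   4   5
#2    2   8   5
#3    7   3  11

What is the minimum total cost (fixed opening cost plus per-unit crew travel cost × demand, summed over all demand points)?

130

Open {#1, #2}; cheapest assignment that respects the capacities:
  #1 (cap 12, load 11): B — cost 11×4 = 44
  #2 (cap 14, load 7): A, C — cost 4×2 + 3×5 = 23
  Shipping 67, fixed 63 → total 130.
  Any other capacity-feasible assignment to {#1, #2} ships for at least 67.
Compare {#2, #3}: its best feasible assignment gives total 142.
Compare {#1, #3}: its best feasible assignment gives total 179.
Every other set of open sites that can feasibly serve all demand totals ≥ 142 even under its best assignment. Minimum: 130.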